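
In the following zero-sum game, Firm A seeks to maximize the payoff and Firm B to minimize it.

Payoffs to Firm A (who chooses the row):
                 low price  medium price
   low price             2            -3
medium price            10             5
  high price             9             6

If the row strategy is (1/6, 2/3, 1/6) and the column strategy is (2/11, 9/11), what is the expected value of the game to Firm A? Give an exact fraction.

Against (2/11, 9/11), each row's expected payoff is low price: -23/11; medium price: 65/11; high price: 72/11.
Taking the (1/6, 2/3, 1/6)-weighted average: (1/6)·(-23/11) + (2/3)·(65/11) + (1/6)·(72/11) = 103/22.

103/22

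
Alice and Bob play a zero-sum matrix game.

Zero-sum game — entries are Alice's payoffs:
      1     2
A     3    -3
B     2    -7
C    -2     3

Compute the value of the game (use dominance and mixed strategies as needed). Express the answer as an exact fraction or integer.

3/11

Row B is strictly dominated by row A, so Alice never plays it.
The remaining 2×2 game on (A, C) × (1, 2) has no saddle point. Let Alice play A with probability p; indifference gives 3p − 2(1−p) = −3p + 3(1−p), so p = 5/11.
Similarly Bob's optimal q on 1 is 6/11, and the value is 3·(6/11) + (-3)·(5/11) = 3/11.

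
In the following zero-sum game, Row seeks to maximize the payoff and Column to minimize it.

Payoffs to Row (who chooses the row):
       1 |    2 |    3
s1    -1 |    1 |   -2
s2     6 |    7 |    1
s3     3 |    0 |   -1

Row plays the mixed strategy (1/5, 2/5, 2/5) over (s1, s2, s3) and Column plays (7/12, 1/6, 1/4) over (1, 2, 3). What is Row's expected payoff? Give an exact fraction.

143/60

Against (7/12, 1/6, 1/4), each row's expected payoff is s1: -11/12; s2: 59/12; s3: 3/2.
Taking the (1/5, 2/5, 2/5)-weighted average: (1/5)·(-11/12) + (2/5)·(59/12) + (2/5)·(3/2) = 143/60.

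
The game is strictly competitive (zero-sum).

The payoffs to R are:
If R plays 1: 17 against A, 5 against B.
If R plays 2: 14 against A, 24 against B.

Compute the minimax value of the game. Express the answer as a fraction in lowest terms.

Row minima are 5 and 14, so R's maximin is 14; column maxima are 17 and 24, so C's minimax is 17. These differ, so the equilibrium is in mixed strategies.
Let R play 1 with probability p. C is indifferent when 17p + 14(1−p) = 5p + 24(1−p), giving p = 5/11.
Let C play A with probability q. R is indifferent when 17q + 5(1−q) = 14q + 24(1−q), giving q = 19/22.
The value is 17·(19/22) + (5)·(3/22) = 169/11.

169/11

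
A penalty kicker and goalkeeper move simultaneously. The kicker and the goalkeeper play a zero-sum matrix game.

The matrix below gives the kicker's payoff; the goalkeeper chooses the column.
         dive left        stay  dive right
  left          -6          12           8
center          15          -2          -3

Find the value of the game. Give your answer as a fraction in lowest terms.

51/16

Column stay is strictly dominated by dive right for the goalkeeper (it gives the kicker more in every row).
The remaining 2×2 game on (left, center) × (dive left, dive right) has no saddle point. Let the kicker play left with probability p; indifference gives −6p + 15(1−p) = 8p − 3(1−p), so p = 9/16.
Similarly the goalkeeper's optimal q on dive left is 11/32, and the value is -6·(11/32) + (8)·(21/32) = 51/16.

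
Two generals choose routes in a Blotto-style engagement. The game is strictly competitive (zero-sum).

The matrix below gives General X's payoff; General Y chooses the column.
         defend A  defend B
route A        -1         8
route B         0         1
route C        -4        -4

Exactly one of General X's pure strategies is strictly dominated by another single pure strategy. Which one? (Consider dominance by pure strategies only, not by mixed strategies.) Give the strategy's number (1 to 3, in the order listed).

3

Compare route C with route A: -1 > -4, 8 > -4.
So route A strictly dominates route C for General X; route C is strictly dominated.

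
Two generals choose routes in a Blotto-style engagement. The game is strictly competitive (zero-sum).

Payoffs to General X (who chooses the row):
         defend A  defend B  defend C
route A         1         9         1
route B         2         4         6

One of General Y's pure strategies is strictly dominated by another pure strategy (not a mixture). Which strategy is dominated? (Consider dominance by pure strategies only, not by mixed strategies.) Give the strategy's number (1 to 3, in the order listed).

General Y prefers columns that give General X less. Compare defend B with defend A: 1 < 9, 2 < 4.
So defend A strictly dominates defend B for General Y; defend B is strictly dominated.

2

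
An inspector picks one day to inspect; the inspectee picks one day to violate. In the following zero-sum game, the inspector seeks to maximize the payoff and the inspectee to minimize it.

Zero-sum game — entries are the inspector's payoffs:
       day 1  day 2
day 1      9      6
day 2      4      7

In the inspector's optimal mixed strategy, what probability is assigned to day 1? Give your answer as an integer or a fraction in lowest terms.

Row minima are 6 and 4, so the inspector's maximin is 6; column maxima are 9 and 7, so the inspectee's minimax is 7. These differ, so the equilibrium is in mixed strategies.
Let the inspector play day 1 with probability p. The inspectee is indifferent when 9p + 4(1−p) = 6p + 7(1−p), giving p = 1/2.

1/2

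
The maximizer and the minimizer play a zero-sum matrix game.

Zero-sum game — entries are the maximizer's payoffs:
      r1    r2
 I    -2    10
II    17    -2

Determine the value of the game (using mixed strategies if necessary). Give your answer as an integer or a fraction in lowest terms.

166/31

Row minima are -2 and -2, so the maximizer's maximin is -2; column maxima are 17 and 10, so the minimizer's minimax is 10. These differ, so the equilibrium is in mixed strategies.
Let the maximizer play I with probability p. The minimizer is indifferent when −2p + 17(1−p) = 10p − 2(1−p), giving p = 19/31.
Let the minimizer play r1 with probability q. The maximizer is indifferent when −2q + 10(1−q) = 17q − 2(1−q), giving q = 12/31.
The value is -2·(12/31) + (10)·(19/31) = 166/31.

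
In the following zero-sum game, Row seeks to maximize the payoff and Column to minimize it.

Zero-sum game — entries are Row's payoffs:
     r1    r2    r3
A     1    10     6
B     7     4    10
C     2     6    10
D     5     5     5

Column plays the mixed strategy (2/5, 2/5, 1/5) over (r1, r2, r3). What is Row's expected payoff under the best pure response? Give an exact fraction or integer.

32/5

A: (1)·(2/5) + (10)·(2/5) + (6)·(1/5) = 28/5.
B: (7)·(2/5) + (4)·(2/5) + (10)·(1/5) = 32/5.
C: (2)·(2/5) + (6)·(2/5) + (10)·(1/5) = 26/5.
D: (5)·(2/5) + (5)·(2/5) + (5)·(1/5) = 5.
The best pure response is B with expected payoff 32/5.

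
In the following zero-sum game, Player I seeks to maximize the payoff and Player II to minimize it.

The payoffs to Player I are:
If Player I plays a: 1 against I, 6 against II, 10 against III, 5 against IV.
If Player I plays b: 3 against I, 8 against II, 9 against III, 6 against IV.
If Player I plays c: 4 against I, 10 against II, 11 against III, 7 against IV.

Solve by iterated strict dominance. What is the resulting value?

Column II is strictly dominated by I for Player II (1<6, 3<8, 4<10); eliminate II.
Row b is strictly dominated by row c (4>3, 11>9, 7>6); eliminate b.
Column III is strictly dominated by I for Player II (1<10, 4<11); eliminate III.
Column IV is strictly dominated by I for Player II (1<5, 4<7); eliminate IV.
Row a is strictly dominated by row c (4>1); eliminate a.
Only (c, I) remains, with payoff 4.

4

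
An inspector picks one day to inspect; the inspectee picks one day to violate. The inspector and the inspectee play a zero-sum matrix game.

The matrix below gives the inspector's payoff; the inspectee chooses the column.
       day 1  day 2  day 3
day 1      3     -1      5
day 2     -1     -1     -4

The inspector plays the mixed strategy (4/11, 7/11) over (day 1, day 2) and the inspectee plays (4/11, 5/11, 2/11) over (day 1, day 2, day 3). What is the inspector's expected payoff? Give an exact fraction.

Against (4/11, 5/11, 2/11), each row's expected payoff is day 1: 17/11; day 2: -17/11.
Taking the (4/11, 7/11)-weighted average: (4/11)·(17/11) + (7/11)·(-17/11) = -51/121.

-51/121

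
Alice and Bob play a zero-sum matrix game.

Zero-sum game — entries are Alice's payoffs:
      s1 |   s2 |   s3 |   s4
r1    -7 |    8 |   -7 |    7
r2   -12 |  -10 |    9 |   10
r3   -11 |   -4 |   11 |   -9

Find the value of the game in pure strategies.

-7

Row minima: -7, -12, -11 → Alice's maximin is -7.
Column maxima: -7, 8, 11, 10 → Bob's minimax is -7.
They coincide at (r1, s1), so the value is -7.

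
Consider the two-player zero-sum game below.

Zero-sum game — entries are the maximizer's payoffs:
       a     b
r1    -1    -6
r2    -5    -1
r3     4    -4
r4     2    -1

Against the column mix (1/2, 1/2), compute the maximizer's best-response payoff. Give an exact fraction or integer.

r1: (-1)·(1/2) + (-6)·(1/2) = -7/2.
r2: (-5)·(1/2) + (-1)·(1/2) = -3.
r3: (4)·(1/2) + (-4)·(1/2) = 0.
r4: (2)·(1/2) + (-1)·(1/2) = 1/2.
The best pure response is r4 with expected payoff 1/2.

1/2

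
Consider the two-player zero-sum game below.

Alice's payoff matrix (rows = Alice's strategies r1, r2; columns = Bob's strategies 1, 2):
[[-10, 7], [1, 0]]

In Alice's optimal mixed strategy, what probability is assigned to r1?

1/18

Row minima are -10 and 0, so Alice's maximin is 0; column maxima are 1 and 7, so Bob's minimax is 1. These differ, so the equilibrium is in mixed strategies.
Let Alice play r1 with probability p. Bob is indifferent when −10p + (1−p) = 7p, giving p = 1/18.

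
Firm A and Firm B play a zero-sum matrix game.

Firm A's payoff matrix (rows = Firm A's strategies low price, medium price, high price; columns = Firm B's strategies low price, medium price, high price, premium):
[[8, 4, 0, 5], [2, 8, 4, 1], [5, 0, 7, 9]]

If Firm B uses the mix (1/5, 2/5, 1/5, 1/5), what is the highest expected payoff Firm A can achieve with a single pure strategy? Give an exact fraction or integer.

low price: (8)·(1/5) + (4)·(2/5) + (0)·(1/5) + (5)·(1/5) = 21/5.
medium price: (2)·(1/5) + (8)·(2/5) + (4)·(1/5) + (1)·(1/5) = 23/5.
high price: (5)·(1/5) + (0)·(2/5) + (7)·(1/5) + (9)·(1/5) = 21/5.
The best pure response is medium price with expected payoff 23/5.

23/5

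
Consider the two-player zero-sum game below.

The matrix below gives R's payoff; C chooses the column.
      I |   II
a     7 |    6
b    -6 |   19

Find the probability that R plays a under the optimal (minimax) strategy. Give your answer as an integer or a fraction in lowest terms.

25/26

Row minima are 6 and -6, so R's maximin is 6; column maxima are 7 and 19, so C's minimax is 7. These differ, so the equilibrium is in mixed strategies.
Let R play a with probability p. C is indifferent when 7p − 6(1−p) = 6p + 19(1−p), giving p = 25/26.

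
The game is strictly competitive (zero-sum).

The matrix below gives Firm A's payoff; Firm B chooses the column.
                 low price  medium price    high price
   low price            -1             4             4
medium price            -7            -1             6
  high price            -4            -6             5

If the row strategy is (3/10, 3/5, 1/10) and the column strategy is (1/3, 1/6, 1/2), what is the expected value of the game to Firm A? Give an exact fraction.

Against (1/3, 1/6, 1/2), each row's expected payoff is low price: 7/3; medium price: 1/2; high price: 1/6.
Taking the (3/10, 3/5, 1/10)-weighted average: (3/10)·(7/3) + (3/5)·(1/2) + (1/10)·(1/6) = 61/60.

61/60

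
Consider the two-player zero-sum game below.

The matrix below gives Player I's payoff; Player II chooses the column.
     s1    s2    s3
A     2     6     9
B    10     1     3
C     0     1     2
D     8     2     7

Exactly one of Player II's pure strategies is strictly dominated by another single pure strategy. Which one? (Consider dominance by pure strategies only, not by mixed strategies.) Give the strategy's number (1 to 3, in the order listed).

3

Player II prefers columns that give Player I less. Compare s3 with s2: 6 < 9, 1 < 3, 1 < 2, 2 < 7.
So s2 strictly dominates s3 for Player II; s3 is strictly dominated.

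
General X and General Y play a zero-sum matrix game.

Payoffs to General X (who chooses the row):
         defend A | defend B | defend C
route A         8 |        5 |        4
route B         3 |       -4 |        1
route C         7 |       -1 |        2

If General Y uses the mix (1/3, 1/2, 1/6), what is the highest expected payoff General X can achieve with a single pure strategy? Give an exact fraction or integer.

route A: (8)·(1/3) + (5)·(1/2) + (4)·(1/6) = 35/6.
route B: (3)·(1/3) + (-4)·(1/2) + (1)·(1/6) = -5/6.
route C: (7)·(1/3) + (-1)·(1/2) + (2)·(1/6) = 13/6.
The best pure response is route A with expected payoff 35/6.

35/6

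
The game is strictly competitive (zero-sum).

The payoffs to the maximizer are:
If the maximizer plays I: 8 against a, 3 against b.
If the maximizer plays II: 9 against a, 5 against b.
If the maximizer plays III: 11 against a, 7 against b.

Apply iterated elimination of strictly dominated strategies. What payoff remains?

Row II is strictly dominated by row III (11>9, 7>5); eliminate II.
Row I is strictly dominated by row III (11>8, 7>3); eliminate I.
Column a is strictly dominated by b for the minimizer (7<11); eliminate a.
Only (III, b) remains, with payoff 7.

7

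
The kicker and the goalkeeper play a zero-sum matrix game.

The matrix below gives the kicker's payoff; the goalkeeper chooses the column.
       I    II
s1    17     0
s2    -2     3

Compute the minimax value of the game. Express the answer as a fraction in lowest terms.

Row minima are 0 and -2, so the kicker's maximin is 0; column maxima are 17 and 3, so the goalkeeper's minimax is 3. These differ, so the equilibrium is in mixed strategies.
Let the kicker play s1 with probability p. The goalkeeper is indifferent when 17p − 2(1−p) = 3(1−p), giving p = 5/22.
Let the goalkeeper play I with probability q. The kicker is indifferent when 17q = −2q + 3(1−q), giving q = 3/22.
The value is 17·(3/22) + (0)·(19/22) = 51/22.

51/22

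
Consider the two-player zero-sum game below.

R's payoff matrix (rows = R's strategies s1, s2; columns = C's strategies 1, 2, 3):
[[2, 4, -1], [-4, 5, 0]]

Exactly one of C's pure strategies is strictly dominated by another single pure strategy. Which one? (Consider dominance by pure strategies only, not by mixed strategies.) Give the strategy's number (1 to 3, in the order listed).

2

C prefers columns that give R less. Compare 2 with 1: 2 < 4, -4 < 5.
So 1 strictly dominates 2 for C; 2 is strictly dominated.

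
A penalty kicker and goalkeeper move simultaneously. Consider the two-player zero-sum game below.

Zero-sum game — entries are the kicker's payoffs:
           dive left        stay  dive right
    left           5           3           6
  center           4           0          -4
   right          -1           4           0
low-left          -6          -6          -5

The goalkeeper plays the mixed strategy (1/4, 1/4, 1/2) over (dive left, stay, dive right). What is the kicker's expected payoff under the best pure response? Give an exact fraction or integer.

5

left: (5)·(1/4) + (3)·(1/4) + (6)·(1/2) = 5.
center: (4)·(1/4) + (0)·(1/4) + (-4)·(1/2) = -1.
right: (-1)·(1/4) + (4)·(1/4) + (0)·(1/2) = 3/4.
low-left: (-6)·(1/4) + (-6)·(1/4) + (-5)·(1/2) = -11/2.
The best pure response is left with expected payoff 5.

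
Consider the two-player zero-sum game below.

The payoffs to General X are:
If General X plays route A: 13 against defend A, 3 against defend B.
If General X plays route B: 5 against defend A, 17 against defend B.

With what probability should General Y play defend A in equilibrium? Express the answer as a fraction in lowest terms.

Row minima are 3 and 5, so General X's maximin is 5; column maxima are 13 and 17, so General Y's minimax is 13. These differ, so the equilibrium is in mixed strategies.
Let General Y play defend A with probability q. General X is indifferent when 13q + 3(1−q) = 5q + 17(1−q), giving q = 7/11.

7/11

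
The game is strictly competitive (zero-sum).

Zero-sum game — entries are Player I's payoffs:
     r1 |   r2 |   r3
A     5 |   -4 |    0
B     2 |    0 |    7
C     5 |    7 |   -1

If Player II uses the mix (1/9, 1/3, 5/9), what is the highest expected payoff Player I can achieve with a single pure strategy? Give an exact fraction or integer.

A: (5)·(1/9) + (-4)·(1/3) + (0)·(5/9) = -7/9.
B: (2)·(1/9) + (0)·(1/3) + (7)·(5/9) = 37/9.
C: (5)·(1/9) + (7)·(1/3) + (-1)·(5/9) = 7/3.
The best pure response is B with expected payoff 37/9.

37/9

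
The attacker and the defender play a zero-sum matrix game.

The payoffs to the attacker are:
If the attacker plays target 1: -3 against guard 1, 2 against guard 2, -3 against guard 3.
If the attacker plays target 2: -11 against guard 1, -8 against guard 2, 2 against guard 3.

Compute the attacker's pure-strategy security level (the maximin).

-3

The worst-case payoff for each row is target 1: -3, target 2: -11.
The best of these is -3.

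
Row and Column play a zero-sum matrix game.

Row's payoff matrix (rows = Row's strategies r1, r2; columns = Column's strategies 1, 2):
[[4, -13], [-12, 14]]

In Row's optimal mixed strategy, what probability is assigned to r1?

Row minima are -13 and -12, so Row's maximin is -12; column maxima are 4 and 14, so Column's minimax is 4. These differ, so the equilibrium is in mixed strategies.
Let Row play r1 with probability p. Column is indifferent when 4p − 12(1−p) = −13p + 14(1−p), giving p = 26/43.

26/43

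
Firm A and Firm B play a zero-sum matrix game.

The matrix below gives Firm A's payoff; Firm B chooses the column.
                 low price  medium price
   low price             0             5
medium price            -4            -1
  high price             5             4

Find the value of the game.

Row medium price is strictly dominated by row low price, so Firm A never plays it.
The remaining 2×2 game on (low price, high price) × (low price, medium price) has no saddle point. Let Firm A play low price with probability p; indifference gives 5(1−p) = 5p + 4(1−p), so p = 1/6.
Similarly Firm B's optimal q on low price is 1/6, and the value is 0·(1/6) + (5)·(5/6) = 25/6.

25/6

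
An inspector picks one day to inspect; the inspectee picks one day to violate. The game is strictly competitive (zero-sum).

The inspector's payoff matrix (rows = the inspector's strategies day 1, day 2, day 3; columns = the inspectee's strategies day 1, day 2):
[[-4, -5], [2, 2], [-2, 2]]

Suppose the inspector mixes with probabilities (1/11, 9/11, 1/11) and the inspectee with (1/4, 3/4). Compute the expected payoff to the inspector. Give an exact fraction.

Against (1/4, 3/4), each row's expected payoff is day 1: -19/4; day 2: 2; day 3: 1.
Taking the (1/11, 9/11, 1/11)-weighted average: (1/11)·(-19/4) + (9/11)·(2) + (1/11)·(1) = 57/44.

57/44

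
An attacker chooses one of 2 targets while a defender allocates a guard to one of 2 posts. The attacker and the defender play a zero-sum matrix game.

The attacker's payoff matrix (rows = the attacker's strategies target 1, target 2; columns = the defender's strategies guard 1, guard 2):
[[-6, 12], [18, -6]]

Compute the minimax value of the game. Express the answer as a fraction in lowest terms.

Row minima are -6 and -6, so the attacker's maximin is -6; column maxima are 18 and 12, so the defender's minimax is 12. These differ, so the equilibrium is in mixed strategies.
Let the attacker play target 1 with probability p. The defender is indifferent when −6p + 18(1−p) = 12p − 6(1−p), giving p = 4/7.
Let the defender play guard 1 with probability q. The attacker is indifferent when −6q + 12(1−q) = 18q − 6(1−q), giving q = 3/7.
The value is -6·(3/7) + (12)·(4/7) = 30/7.

30/7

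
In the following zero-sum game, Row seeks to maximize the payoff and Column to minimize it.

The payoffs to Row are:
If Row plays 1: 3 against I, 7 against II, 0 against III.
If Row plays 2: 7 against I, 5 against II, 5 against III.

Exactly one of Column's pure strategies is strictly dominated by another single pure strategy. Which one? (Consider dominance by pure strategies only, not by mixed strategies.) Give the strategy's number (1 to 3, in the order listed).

Column prefers columns that give Row less. Compare I with III: 0 < 3, 5 < 7.
So III strictly dominates I for Column; I is strictly dominated.

1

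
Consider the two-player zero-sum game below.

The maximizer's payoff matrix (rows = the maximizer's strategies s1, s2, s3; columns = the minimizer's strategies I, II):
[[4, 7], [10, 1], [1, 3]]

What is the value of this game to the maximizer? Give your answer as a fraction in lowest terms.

11/2

Row s3 is strictly dominated by row s1, so the maximizer never plays it.
The remaining 2×2 game on (s1, s2) × (I, II) has no saddle point. Let the maximizer play s1 with probability p; indifference gives 4p + 10(1−p) = 7p + (1−p), so p = 3/4.
Similarly the minimizer's optimal q on I is 1/2, and the value is 4·(1/2) + (7)·(1/2) = 11/2.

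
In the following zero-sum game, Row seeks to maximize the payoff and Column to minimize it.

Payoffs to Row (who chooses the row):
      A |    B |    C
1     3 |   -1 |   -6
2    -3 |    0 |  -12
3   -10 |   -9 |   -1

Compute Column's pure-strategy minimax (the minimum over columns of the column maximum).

The worst case (largest entry) in each column is A: 3, B: 0, C: -1.
The best (smallest) of these is -1.

-1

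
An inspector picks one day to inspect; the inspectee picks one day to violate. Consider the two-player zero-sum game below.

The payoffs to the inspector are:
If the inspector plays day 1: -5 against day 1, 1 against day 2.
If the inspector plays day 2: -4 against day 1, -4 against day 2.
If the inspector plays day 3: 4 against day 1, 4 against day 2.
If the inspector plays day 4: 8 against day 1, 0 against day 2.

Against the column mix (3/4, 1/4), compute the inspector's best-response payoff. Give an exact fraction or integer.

day 1: (-5)·(3/4) + (1)·(1/4) = -7/2.
day 2: (-4)·(3/4) + (-4)·(1/4) = -4.
day 3: (4)·(3/4) + (4)·(1/4) = 4.
day 4: (8)·(3/4) + (0)·(1/4) = 6.
The best pure response is day 4 with expected payoff 6.

6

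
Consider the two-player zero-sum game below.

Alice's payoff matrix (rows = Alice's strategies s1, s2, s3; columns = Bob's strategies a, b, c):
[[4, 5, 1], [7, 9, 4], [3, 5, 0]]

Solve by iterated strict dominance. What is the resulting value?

Column a is strictly dominated by c for Bob (1<4, 4<7, 0<3); eliminate a.
Column b is strictly dominated by c for Bob (1<5, 4<9, 0<5); eliminate b.
Row s3 is strictly dominated by row s1 (1>0); eliminate s3.
Row s1 is strictly dominated by row s2 (4>1); eliminate s1.
Only (s2, c) remains, with payoff 4.

4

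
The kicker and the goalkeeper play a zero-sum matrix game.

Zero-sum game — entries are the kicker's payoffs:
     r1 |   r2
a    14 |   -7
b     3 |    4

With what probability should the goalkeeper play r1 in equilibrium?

1/2

Row minima are -7 and 3, so the kicker's maximin is 3; column maxima are 14 and 4, so the goalkeeper's minimax is 4. These differ, so the equilibrium is in mixed strategies.
Let the goalkeeper play r1 with probability q. The kicker is indifferent when 14q − 7(1−q) = 3q + 4(1−q), giving q = 1/2.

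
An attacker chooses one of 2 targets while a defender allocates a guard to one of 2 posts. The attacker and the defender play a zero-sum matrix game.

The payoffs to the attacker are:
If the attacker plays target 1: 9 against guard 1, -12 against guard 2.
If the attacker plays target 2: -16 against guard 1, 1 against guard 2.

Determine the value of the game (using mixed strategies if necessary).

-183/38

Row minima are -12 and -16, so the attacker's maximin is -12; column maxima are 9 and 1, so the defender's minimax is 1. These differ, so the equilibrium is in mixed strategies.
Let the attacker play target 1 with probability p. The defender is indifferent when 9p − 16(1−p) = −12p + (1−p), giving p = 17/38.
Let the defender play guard 1 with probability q. The attacker is indifferent when 9q − 12(1−q) = −16q + (1−q), giving q = 13/38.
The value is 9·(13/38) + (-12)·(25/38) = -183/38.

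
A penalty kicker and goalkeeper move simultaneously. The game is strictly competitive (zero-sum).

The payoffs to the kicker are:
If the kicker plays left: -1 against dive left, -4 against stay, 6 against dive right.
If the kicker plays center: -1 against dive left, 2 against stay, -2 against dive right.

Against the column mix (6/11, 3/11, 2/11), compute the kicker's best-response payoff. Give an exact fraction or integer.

-4/11

left: (-1)·(6/11) + (-4)·(3/11) + (6)·(2/11) = -6/11.
center: (-1)·(6/11) + (2)·(3/11) + (-2)·(2/11) = -4/11.
The best pure response is center with expected payoff -4/11.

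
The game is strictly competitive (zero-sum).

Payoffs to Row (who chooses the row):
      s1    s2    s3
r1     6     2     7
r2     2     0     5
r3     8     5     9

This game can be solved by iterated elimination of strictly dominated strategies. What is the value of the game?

5

Column s3 is strictly dominated by s1 for Column (6<7, 2<5, 8<9); eliminate s3.
Row r1 is strictly dominated by row r3 (8>6, 5>2); eliminate r1.
Column s1 is strictly dominated by s2 for Column (0<2, 5<8); eliminate s1.
Row r2 is strictly dominated by row r3 (5>0); eliminate r2.
Only (r3, s2) remains, with payoff 5.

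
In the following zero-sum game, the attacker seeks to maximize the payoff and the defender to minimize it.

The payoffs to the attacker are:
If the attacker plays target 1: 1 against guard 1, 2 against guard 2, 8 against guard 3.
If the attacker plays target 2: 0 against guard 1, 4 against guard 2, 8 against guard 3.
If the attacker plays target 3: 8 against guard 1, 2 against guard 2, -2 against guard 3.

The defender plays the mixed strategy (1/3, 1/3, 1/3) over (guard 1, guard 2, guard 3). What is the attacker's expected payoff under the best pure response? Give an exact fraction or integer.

target 1: (1)·(1/3) + (2)·(1/3) + (8)·(1/3) = 11/3.
target 2: (0)·(1/3) + (4)·(1/3) + (8)·(1/3) = 4.
target 3: (8)·(1/3) + (2)·(1/3) + (-2)·(1/3) = 8/3.
The best pure response is target 2 with expected payoff 4.

4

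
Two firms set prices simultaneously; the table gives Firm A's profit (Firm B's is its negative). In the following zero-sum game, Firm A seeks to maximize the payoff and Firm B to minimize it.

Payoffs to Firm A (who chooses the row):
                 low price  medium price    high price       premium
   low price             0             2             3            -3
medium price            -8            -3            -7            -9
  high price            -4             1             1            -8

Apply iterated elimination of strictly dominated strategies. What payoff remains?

-3

Column high price is strictly dominated by low price for Firm B (0<3, -8<-7, -4<1); eliminate high price.
Column low price is strictly dominated by premium for Firm B (-3<0, -9<-8, -8<-4); eliminate low price.
Column medium price is strictly dominated by premium for Firm B (-3<2, -9<-3, -8<1); eliminate medium price.
Row high price is strictly dominated by row low price (-3>-8); eliminate high price.
Row medium price is strictly dominated by row low price (-3>-9); eliminate medium price.
Only (low price, premium) remains, with payoff -3.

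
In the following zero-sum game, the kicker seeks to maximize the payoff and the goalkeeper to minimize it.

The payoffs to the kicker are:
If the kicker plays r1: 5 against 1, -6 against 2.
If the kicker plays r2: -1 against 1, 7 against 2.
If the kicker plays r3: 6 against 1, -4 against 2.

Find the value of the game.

19/9

Row r1 is strictly dominated by row r3, so the kicker never plays it.
The remaining 2×2 game on (r2, r3) × (1, 2) has no saddle point. Let the kicker play r2 with probability p; indifference gives −p + 6(1−p) = 7p − 4(1−p), so p = 5/9.
Similarly the goalkeeper's optimal q on 1 is 11/18, and the value is -1·(11/18) + (7)·(7/18) = 19/9.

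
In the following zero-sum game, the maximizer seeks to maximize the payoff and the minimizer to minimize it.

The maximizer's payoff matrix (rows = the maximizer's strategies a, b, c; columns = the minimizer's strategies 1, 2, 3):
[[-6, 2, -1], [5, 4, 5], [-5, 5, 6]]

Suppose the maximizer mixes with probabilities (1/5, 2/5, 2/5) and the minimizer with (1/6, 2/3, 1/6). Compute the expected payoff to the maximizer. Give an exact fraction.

Against (1/6, 2/3, 1/6), each row's expected payoff is a: 1/6; b: 13/3; c: 7/2.
Taking the (1/5, 2/5, 2/5)-weighted average: (1/5)·(1/6) + (2/5)·(13/3) + (2/5)·(7/2) = 19/6.

19/6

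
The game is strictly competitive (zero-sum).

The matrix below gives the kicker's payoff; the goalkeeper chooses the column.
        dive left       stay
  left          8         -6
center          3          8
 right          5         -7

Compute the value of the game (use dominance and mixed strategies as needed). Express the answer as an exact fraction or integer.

82/19

Row right is strictly dominated by row left, so the kicker never plays it.
The remaining 2×2 game on (left, center) × (dive left, stay) has no saddle point. Let the kicker play left with probability p; indifference gives 8p + 3(1−p) = −6p + 8(1−p), so p = 5/19.
Similarly the goalkeeper's optimal q on dive left is 14/19, and the value is 8·(14/19) + (-6)·(5/19) = 82/19.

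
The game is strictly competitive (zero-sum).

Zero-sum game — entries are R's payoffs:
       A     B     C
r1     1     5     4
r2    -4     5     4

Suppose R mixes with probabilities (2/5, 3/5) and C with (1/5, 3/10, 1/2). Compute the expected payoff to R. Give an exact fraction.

Against (1/5, 3/10, 1/2), each row's expected payoff is r1: 37/10; r2: 27/10.
Taking the (2/5, 3/5)-weighted average: (2/5)·(37/10) + (3/5)·(27/10) = 31/10.

31/10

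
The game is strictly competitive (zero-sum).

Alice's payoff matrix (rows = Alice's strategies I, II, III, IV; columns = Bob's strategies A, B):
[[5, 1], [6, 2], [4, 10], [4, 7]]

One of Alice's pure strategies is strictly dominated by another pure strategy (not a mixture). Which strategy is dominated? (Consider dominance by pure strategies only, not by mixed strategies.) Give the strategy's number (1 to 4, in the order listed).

1

Compare I with II: 6 > 5, 2 > 1.
So II strictly dominates I for Alice; I is strictly dominated.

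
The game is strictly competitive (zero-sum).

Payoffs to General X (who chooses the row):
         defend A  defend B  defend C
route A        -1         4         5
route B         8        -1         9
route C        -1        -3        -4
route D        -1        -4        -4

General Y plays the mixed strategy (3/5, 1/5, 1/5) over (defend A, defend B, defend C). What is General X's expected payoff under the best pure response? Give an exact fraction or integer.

32/5

route A: (-1)·(3/5) + (4)·(1/5) + (5)·(1/5) = 6/5.
route B: (8)·(3/5) + (-1)·(1/5) + (9)·(1/5) = 32/5.
route C: (-1)·(3/5) + (-3)·(1/5) + (-4)·(1/5) = -2.
route D: (-1)·(3/5) + (-4)·(1/5) + (-4)·(1/5) = -11/5.
The best pure response is route B with expected payoff 32/5.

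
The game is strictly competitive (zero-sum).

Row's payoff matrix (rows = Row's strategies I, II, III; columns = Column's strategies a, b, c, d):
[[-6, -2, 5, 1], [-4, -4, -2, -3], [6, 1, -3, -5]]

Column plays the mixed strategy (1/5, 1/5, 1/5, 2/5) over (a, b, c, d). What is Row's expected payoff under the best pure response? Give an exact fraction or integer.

I: (-6)·(1/5) + (-2)·(1/5) + (5)·(1/5) + (1)·(2/5) = -1/5.
II: (-4)·(1/5) + (-4)·(1/5) + (-2)·(1/5) + (-3)·(2/5) = -16/5.
III: (6)·(1/5) + (1)·(1/5) + (-3)·(1/5) + (-5)·(2/5) = -6/5.
The best pure response is I with expected payoff -1/5.

-1/5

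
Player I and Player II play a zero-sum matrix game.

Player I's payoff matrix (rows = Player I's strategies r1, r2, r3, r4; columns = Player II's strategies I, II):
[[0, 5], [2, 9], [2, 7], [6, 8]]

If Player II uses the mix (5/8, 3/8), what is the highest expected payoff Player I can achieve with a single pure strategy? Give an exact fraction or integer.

r1: (0)·(5/8) + (5)·(3/8) = 15/8.
r2: (2)·(5/8) + (9)·(3/8) = 37/8.
r3: (2)·(5/8) + (7)·(3/8) = 31/8.
r4: (6)·(5/8) + (8)·(3/8) = 27/4.
The best pure response is r4 with expected payoff 27/4.

27/4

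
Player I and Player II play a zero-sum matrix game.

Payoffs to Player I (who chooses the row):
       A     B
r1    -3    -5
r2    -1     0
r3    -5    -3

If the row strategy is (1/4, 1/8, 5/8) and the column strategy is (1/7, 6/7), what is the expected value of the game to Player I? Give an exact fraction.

Against (1/7, 6/7), each row's expected payoff is r1: -33/7; r2: -1/7; r3: -23/7.
Taking the (1/4, 1/8, 5/8)-weighted average: (1/4)·(-33/7) + (1/8)·(-1/7) + (5/8)·(-23/7) = -13/4.

-13/4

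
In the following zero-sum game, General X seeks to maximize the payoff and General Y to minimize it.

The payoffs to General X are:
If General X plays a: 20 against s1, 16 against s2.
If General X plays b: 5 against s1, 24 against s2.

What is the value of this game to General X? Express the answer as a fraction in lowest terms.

400/23

Row minima are 16 and 5, so General X's maximin is 16; column maxima are 20 and 24, so General Y's minimax is 20. These differ, so the equilibrium is in mixed strategies.
Let General X play a with probability p. General Y is indifferent when 20p + 5(1−p) = 16p + 24(1−p), giving p = 19/23.
Let General Y play s1 with probability q. General X is indifferent when 20q + 16(1−q) = 5q + 24(1−q), giving q = 8/23.
The value is 20·(8/23) + (16)·(15/23) = 400/23.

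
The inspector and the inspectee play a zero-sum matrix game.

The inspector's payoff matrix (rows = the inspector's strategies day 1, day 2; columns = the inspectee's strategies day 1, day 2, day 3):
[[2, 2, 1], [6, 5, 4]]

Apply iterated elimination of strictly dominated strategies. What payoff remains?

Row day 1 is strictly dominated by row day 2 (6>2, 5>2, 4>1); eliminate day 1.
Column day 1 is strictly dominated by day 2 for the inspectee (5<6); eliminate day 1.
Column day 2 is strictly dominated by day 3 for the inspectee (4<5); eliminate day 2.
Only (day 2, day 3) remains, with payoff 4.

4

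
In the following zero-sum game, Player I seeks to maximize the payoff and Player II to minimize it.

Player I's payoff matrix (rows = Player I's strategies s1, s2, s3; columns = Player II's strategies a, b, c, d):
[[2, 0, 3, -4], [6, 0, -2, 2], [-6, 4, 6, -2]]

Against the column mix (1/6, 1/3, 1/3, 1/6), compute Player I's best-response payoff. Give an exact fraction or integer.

2

s1: (2)·(1/6) + (0)·(1/3) + (3)·(1/3) + (-4)·(1/6) = 2/3.
s2: (6)·(1/6) + (0)·(1/3) + (-2)·(1/3) + (2)·(1/6) = 2/3.
s3: (-6)·(1/6) + (4)·(1/3) + (6)·(1/3) + (-2)·(1/6) = 2.
The best pure response is s3 with expected payoff 2.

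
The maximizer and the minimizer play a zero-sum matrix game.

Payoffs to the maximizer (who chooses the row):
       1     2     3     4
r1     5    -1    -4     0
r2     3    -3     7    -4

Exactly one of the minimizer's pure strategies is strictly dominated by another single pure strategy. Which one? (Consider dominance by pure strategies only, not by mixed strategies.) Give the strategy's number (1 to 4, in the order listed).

1

The minimizer prefers columns that give the maximizer less. Compare 1 with 2: -1 < 5, -3 < 3.
So 2 strictly dominates 1 for the minimizer; 1 is strictly dominated.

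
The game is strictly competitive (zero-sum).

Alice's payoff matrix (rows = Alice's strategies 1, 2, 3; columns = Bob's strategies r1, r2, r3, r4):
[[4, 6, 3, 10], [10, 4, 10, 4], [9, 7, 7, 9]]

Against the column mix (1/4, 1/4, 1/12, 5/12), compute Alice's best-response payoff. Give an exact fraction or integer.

1: (4)·(1/4) + (6)·(1/4) + (3)·(1/12) + (10)·(5/12) = 83/12.
2: (10)·(1/4) + (4)·(1/4) + (10)·(1/12) + (4)·(5/12) = 6.
3: (9)·(1/4) + (7)·(1/4) + (7)·(1/12) + (9)·(5/12) = 25/3.
The best pure response is 3 with expected payoff 25/3.

25/3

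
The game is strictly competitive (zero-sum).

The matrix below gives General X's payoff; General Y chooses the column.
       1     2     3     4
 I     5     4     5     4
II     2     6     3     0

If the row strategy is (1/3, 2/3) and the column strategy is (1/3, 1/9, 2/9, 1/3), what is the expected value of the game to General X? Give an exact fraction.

Against (1/3, 1/9, 2/9, 1/3), each row's expected payoff is I: 41/9; II: 2.
Taking the (1/3, 2/3)-weighted average: (1/3)·(41/9) + (2/3)·(2) = 77/27.

77/27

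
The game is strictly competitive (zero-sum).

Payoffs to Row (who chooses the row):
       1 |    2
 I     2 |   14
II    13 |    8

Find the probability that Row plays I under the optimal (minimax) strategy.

5/17

Row minima are 2 and 8, so Row's maximin is 8; column maxima are 13 and 14, so Column's minimax is 13. These differ, so the equilibrium is in mixed strategies.
Let Row play I with probability p. Column is indifferent when 2p + 13(1−p) = 14p + 8(1−p), giving p = 5/17.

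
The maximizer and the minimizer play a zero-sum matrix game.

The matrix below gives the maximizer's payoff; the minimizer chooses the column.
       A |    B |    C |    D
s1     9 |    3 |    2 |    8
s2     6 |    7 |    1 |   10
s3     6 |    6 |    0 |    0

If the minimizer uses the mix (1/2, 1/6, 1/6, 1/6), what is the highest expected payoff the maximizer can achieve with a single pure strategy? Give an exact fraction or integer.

20/3

s1: (9)·(1/2) + (3)·(1/6) + (2)·(1/6) + (8)·(1/6) = 20/3.
s2: (6)·(1/2) + (7)·(1/6) + (1)·(1/6) + (10)·(1/6) = 6.
s3: (6)·(1/2) + (6)·(1/6) + (0)·(1/6) + (0)·(1/6) = 4.
The best pure response is s1 with expected payoff 20/3.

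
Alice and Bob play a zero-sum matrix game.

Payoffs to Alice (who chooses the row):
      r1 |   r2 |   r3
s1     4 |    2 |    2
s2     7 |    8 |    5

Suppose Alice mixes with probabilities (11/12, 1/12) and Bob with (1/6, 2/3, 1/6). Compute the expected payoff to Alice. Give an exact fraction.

11/4

Against (1/6, 2/3, 1/6), each row's expected payoff is s1: 7/3; s2: 22/3.
Taking the (11/12, 1/12)-weighted average: (11/12)·(7/3) + (1/12)·(22/3) = 11/4.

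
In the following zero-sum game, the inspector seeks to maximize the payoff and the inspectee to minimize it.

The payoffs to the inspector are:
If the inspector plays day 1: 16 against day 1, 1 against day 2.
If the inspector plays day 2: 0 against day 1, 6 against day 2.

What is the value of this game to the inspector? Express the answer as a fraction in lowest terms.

32/7

Row minima are 1 and 0, so the inspector's maximin is 1; column maxima are 16 and 6, so the inspectee's minimax is 6. These differ, so the equilibrium is in mixed strategies.
Let the inspector play day 1 with probability p. The inspectee is indifferent when 16p = p + 6(1−p), giving p = 2/7.
Let the inspectee play day 1 with probability q. The inspector is indifferent when 16q + (1−q) = 6(1−q), giving q = 5/21.
The value is 16·(5/21) + (1)·(16/21) = 32/7.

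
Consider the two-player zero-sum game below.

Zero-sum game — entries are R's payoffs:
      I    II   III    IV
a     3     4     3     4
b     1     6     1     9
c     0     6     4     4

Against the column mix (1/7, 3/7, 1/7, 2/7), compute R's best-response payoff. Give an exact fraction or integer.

38/7

a: (3)·(1/7) + (4)·(3/7) + (3)·(1/7) + (4)·(2/7) = 26/7.
b: (1)·(1/7) + (6)·(3/7) + (1)·(1/7) + (9)·(2/7) = 38/7.
c: (0)·(1/7) + (6)·(3/7) + (4)·(1/7) + (4)·(2/7) = 30/7.
The best pure response is b with expected payoff 38/7.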